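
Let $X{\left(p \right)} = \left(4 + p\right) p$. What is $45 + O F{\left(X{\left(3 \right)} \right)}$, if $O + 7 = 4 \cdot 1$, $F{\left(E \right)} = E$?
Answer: $-18$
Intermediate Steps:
$X{\left(p \right)} = p \left(4 + p\right)$
$O = -3$ ($O = -7 + 4 \cdot 1 = -7 + 4 = -3$)
$45 + O F{\left(X{\left(3 \right)} \right)} = 45 - 3 \cdot 3 \left(4 + 3\right) = 45 - 3 \cdot 3 \cdot 7 = 45 - 63 = -18$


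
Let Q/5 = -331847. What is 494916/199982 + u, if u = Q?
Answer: -165908319427/99991 ≈ -1.6592e+6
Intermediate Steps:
Q = -1659235 (Q = 5*(-331847) = -1659235)
u = -1659235
494916/199982 + u = 494916/199982 - 1659235 = 494916*(1/199982) - 1659235 = 247458/99991 - 1659235 = -165908319427/99991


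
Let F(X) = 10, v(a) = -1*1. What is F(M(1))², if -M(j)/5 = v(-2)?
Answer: 100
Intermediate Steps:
v(a) = -1
M(j) = 5 (M(j) = -5*(-1) = 5)
F(M(1))² = 10² = 100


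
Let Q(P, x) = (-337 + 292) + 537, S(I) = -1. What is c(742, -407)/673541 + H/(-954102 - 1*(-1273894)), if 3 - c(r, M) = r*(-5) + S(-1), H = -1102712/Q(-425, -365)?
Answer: -78245879/52358383176 ≈ -0.0014944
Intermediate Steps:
Q(P, x) = 492 (Q(P, x) = -45 + 537 = 492)
H = -275678/123 (H = -1102712/492 = -1102712*1/492 = -275678/123 ≈ -2241.3)
c(r, M) = 4 + 5*r (c(r, M) = 3 - (r*(-5) - 1) = 3 - (-5*r - 1) = 3 - (-1 - 5*r) = 3 + (1 + 5*r) = 4 + 5*r)
c(742, -407)/673541 + H/(-954102 - 1*(-1273894)) = (4 + 5*742)/673541 - 275678/(123*(-954102 - 1*(-1273894))) = (4 + 3710)*(1/673541) - 275678/(123*(-954102 + 1273894)) = 3714*(1/673541) - 275678/123/319792 = 3714/673541 - 275678/123*1/319792 = 3714/673541 - 5993/855096 = -78245879/52358383176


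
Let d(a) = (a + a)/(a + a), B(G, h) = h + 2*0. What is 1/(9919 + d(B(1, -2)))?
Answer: 1/9920 ≈ 0.00010081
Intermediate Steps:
B(G, h) = h (B(G, h) = h + 0 = h)
d(a) = 1 (d(a) = (2*a)/((2*a)) = (2*a)*(1/(2*a)) = 1)
1/(9919 + d(B(1, -2))) = 1/(9919 + 1) = 1/9920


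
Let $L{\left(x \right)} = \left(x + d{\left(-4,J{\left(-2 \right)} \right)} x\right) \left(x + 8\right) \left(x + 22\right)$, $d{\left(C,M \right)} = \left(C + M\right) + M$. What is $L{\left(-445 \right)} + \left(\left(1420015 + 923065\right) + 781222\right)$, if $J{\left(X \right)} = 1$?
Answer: $85382997$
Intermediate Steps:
$d{\left(C,M \right)} = C + 2 M$
$L{\left(x \right)} = - x \left(8 + x\right) \left(22 + x\right)$ ($L{\left(x \right)} = \left(x + \left(-4 + 2 \cdot 1\right) x\right) \left(x + 8\right) \left(x + 22\right) = \left(x + \left(-4 + 2\right) x\right) \left(8 + x\right) \left(22 + x\right) = \left(x - 2 x\right) \left(8 + x\right) \left(22 + x\right) = - x \left(8 + x\right) \left(22 + x\right)$)
$L{\left(-445 \right)} + \left(\left(1420015 + 923065\right) + 781222\right) = \left(-1\right) \left(-445\right) \left(176 + \left(-445\right)^{2} + 30 \left(-445\right)\right) + \left(\left(1420015 + 923065\right) + 781222\right) = \left(-1\right) \left(-445\right) \left(176 + 198025 - 13350\right) + \left(2343080 + 781222\right) = \left(-1\right) \left(-445\right) 184851 + 3124302 = 82258695 + 3124302 = 85382997$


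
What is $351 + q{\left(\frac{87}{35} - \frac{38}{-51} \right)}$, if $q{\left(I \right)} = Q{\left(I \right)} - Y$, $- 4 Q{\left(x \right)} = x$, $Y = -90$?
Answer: $\frac{3142973}{7140} \approx 440.19$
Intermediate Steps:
$Q{\left(x \right)} = - \frac{x}{4}$
$q{\left(I \right)} = 90 - \frac{I}{4}$ ($q{\left(I \right)} = - \frac{I}{4} - -90 = - \frac{I}{4} + 90 = 90 - \frac{I}{4}$)
$351 + q{\left(\frac{87}{35} - \frac{38}{-51} \right)} = 351 + \left(90 - \frac{\frac{87}{35} - \frac{38}{-51}}{4}\right) = 351 + \left(90 - \frac{87 \cdot \frac{1}{35} - - \frac{38}{51}}{4}\right) = 351 + \left(90 - \frac{\frac{87}{35} + \frac{38}{51}}{4}\right) = 351 + \left(90 - \frac{5767}{7140}\right) = 351 + \frac{636833}{7140} = \frac{3142973}{7140}$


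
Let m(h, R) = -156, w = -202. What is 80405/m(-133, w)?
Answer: -6185/12 ≈ -515.42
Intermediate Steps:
80405/m(-133, w) = 80405/(-156) = 80405*(-1/156) = -6185/12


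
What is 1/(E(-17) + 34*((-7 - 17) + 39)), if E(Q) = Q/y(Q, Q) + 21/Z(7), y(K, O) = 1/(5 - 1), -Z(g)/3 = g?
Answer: 1/441 ≈ 0.0022676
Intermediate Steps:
Z(g) = -3*g
y(K, O) = 1/4
E(Q) = -1 + 4*Q (E(Q) = Q/(1/4) + 21/((-3*7)) = Q*4 + 21/(-21) = 4*Q + 21*(-1/21) = 4*Q - 1 = -1 + 4*Q)
1/(E(-17) + 34*((-7 - 17) + 39)) = 1/((-1 + 4*(-17)) + 34*((-7 - 17) + 39)) = 1/((-1 - 68) + 34*(-24 + 39)) = 1/(-69 + 34*15) = 1/(-69 + 510) = 1/441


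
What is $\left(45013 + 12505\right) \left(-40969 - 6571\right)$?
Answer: $-2734405720$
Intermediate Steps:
$\left(45013 + 12505\right) \left(-40969 - 6571\right) = 57518 \left(-47540\right) = -2734405720$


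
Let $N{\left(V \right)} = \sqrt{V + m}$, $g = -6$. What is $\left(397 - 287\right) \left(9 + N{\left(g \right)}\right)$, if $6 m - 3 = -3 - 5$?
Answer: $990 + \frac{55 i \sqrt{246}}{3} \approx 990.0 + 287.55 i$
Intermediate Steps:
$m = - \frac{5}{6}$ ($m = \frac{1}{2} + \frac{-3 - 5}{6} = \frac{1}{2} + \frac{1}{6} \left(-8\right) = \frac{1}{2} - \frac{4}{3} = - \frac{5}{6} \approx -0.83333$)
$N{\left(V \right)} = \sqrt{- \frac{5}{6} + V}$ ($N{\left(V \right)} = \sqrt{V - \frac{5}{6}} = \sqrt{- \frac{5}{6} + V}$)
$\left(397 - 287\right) \left(9 + N{\left(g \right)}\right) = \left(397 - 287\right) \left(9 + \frac{\sqrt{-30 + 36 \left(-6\right)}}{6}\right) = 110 \left(9 + \frac{\sqrt{-30 - 216}}{6}\right) = 110 \left(9 + \frac{\sqrt{-246}}{6}\right) = 110 \left(9 + \frac{i \sqrt{246}}{6}\right) = 990 + \frac{55 i \sqrt{246}}{3}$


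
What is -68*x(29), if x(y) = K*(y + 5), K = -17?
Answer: 39304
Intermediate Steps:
x(y) = -85 - 17*y (x(y) = -17*(y + 5) = -17*(5 + y) = -85 - 17*y)
-68*x(29) = -68*(-85 - 17*29) = -68*(-85 - 493) = -68*(-578) = 39304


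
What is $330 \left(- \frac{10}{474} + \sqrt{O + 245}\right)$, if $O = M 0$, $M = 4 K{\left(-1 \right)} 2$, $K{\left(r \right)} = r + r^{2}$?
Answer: $- \frac{550}{79} + 2310 \sqrt{5} \approx 5158.4$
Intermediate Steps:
$M = 0$ ($M = 4 \left(- (1 - 1)\right) 2 = 4 \left(\left(-1\right) 0\right) 2 = 4 \cdot 0 \cdot 2 = 0 \cdot 2 = 0$)
$O = 0$ ($O = 0 \cdot 0 = 0$)
$330 \left(- \frac{10}{474} + \sqrt{O + 245}\right) = 330 \left(- \frac{10}{474} + \sqrt{0 + 245}\right) = 330 \left(\left(-10\right) \frac{1}{474} + \sqrt{245}\right) = 330 \left(- \frac{5}{237} + 7 \sqrt{5}\right) = - \frac{550}{79} + 2310 \sqrt{5}$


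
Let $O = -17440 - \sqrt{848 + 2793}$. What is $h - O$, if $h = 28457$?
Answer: $45897 + \sqrt{3641} \approx 45957.0$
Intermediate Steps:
$O = -17440 - \sqrt{3641} \approx -17500.0$
$h - O = 28457 - \left(-17440 - \sqrt{3641}\right) = 28457 + \left(17440 + \sqrt{3641}\right) = 45897 + \sqrt{3641}$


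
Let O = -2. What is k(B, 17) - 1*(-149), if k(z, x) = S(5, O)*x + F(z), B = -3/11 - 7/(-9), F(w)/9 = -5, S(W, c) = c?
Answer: 70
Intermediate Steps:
F(w) = -45 (F(w) = 9*(-5) = -45)
B = 50/99 (B = -3*1/11 - 7*(-⅑) = -3/11 + 7/9 = 50/99 ≈ 0.50505)
k(z, x) = -45 - 2*x (k(z, x) = -2*x - 45 = -45 - 2*x)
k(B, 17) - 1*(-149) = (-45 - 2*17) - 1*(-149) = (-45 - 34) + 149 = -79 + 149 = 70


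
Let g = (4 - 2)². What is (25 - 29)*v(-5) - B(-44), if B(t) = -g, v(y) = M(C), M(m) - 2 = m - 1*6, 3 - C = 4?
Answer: 24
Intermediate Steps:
C = -1 (C = 3 - 1*4 = 3 - 4 = -1)
M(m) = -4 + m (M(m) = 2 + (m - 1*6) = 2 + (m - 6) = 2 + (-6 + m) = -4 + m)
g = 4 (g = 2² = 4)
v(y) = -5 (v(y) = -4 - 1 = -5)
B(t) = -4 (B(t) = -1*4 = -4)
(25 - 29)*v(-5) - B(-44) = (25 - 29)*(-5) - 1*(-4) = -4*(-5) + 4 = 20 + 4 = 24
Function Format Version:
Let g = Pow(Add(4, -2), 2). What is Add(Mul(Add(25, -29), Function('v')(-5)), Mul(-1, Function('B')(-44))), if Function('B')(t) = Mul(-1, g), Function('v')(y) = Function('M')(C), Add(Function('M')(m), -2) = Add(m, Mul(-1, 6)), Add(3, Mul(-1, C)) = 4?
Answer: 24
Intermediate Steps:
C = -1 (C = Add(3, Mul(-1, 4)) = Add(3, -4) = -1)
Function('M')(m) = Add(-4, m) (Function('M')(m) = Add(2, Add(m, Mul(-1, 6))) = Add(2, Add(m, -6)) = Add(2, Add(-6, m)) = Add(-4, m))
g = 4 (g = Pow(2, 2) = 4)
Function('v')(y) = -5 (Function('v')(y) = Add(-4, -1) = -5)
Function('B')(t) = -4 (Function('B')(t) = Mul(-1, 4) = -4)
Add(Mul(Add(25, -29), Function('v')(-5)), Mul(-1, Function('B')(-44))) = Add(Mul(Add(25, -29), -5), Mul(-1, -4)) = Add(Mul(-4, -5), 4) = Add(20, 4) = 24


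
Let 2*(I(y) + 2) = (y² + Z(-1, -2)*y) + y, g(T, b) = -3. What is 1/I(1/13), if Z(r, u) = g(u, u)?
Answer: -338/701 ≈ -0.48217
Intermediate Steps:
Z(r, u) = -3
I(y) = -2 + y²/2 - y (I(y) = -2 + ((y² - 3*y) + y)/2 = -2 + (y² - 2*y)/2 = -2 + (y²/2 - y) = -2 + y²/2 - y)
1/I(1/13) = 1/(-2 + (1/13)²/2 - 1/13) = 1/(-2 + (1/13)²/2 - 1*1/13) = 1/(-2 + (½)*(1/169) - 1/13) = 1/(-2 + 1/338 - 1/13) = 1/(-701/338) = -338/701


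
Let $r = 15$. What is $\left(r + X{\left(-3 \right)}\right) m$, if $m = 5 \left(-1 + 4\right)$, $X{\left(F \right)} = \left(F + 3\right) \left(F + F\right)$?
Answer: $225$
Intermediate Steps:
$X{\left(F \right)} = 2 F \left(3 + F\right)$ ($X{\left(F \right)} = \left(3 + F\right) 2 F = 2 F \left(3 + F\right)$)
$m = 15$ ($m = 5 \cdot 3 = 15$)
$\left(r + X{\left(-3 \right)}\right) m = \left(15 + 2 \left(-3\right) \left(3 - 3\right)\right) 15 = \left(15 + 2 \left(-3\right) 0\right) 15 = \left(15 + 0\right) 15 = 15 \cdot 15 = 225$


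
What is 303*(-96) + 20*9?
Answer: -28908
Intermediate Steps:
303*(-96) + 20*9 = -29088 + 180 = -28908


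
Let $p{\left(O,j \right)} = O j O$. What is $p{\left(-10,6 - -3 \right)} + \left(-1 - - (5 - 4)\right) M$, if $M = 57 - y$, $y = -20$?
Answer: $900$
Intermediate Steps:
$p{\left(O,j \right)} = j O^{2}$
$M = 77$ ($M = 57 - -20 = 57 + 20 = 77$)
$p{\left(-10,6 - -3 \right)} + \left(-1 - - (5 - 4)\right) M = \left(6 - -3\right) \left(-10\right)^{2} + \left(-1 - - (5 - 4)\right) 77 = \left(6 + 3\right) 100 + \left(-1 - \left(-1\right) 1\right) 77 = 9 \cdot 100 + \left(-1 - -1\right) 77 = 900 + \left(-1 + 1\right) 77 = 900 + 0 \cdot 77 = 900 + 0 = 900$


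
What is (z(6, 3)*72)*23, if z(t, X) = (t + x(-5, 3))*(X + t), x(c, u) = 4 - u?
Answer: 104328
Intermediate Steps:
z(t, X) = (1 + t)*(X + t) (z(t, X) = (t + (4 - 1*3))*(X + t) = (t + (4 - 3))*(X + t) = (t + 1)*(X + t) = (1 + t)*(X + t))
(z(6, 3)*72)*23 = ((3 + 6 + 6**2 + 3*6)*72)*23 = ((3 + 6 + 36 + 18)*72)*23 = (63*72)*23 = 4536*23 = 104328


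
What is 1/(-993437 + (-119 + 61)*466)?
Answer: -1/1020465 ≈ -9.7995e-7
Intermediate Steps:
1/(-993437 + (-119 + 61)*466) = 1/(-993437 - 58*466) = 1/(-993437 - 27028) = 1/(-1020465) = -1/1020465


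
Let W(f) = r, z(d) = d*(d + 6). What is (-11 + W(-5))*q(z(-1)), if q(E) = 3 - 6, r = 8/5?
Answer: 141/5 ≈ 28.200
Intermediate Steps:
r = 8/5 (r = 8*(1/5) = 8/5 ≈ 1.6000)
z(d) = d*(6 + d)
q(E) = -3
W(f) = 8/5
(-11 + W(-5))*q(z(-1)) = (-11 + 8/5)*(-3) = -47/5*(-3) = 141/5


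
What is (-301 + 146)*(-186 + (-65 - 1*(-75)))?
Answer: 27280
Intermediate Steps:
(-301 + 146)*(-186 + (-65 - 1*(-75))) = -155*(-186 + (-65 + 75)) = -155*(-186 + 10) = -155*(-176) = 27280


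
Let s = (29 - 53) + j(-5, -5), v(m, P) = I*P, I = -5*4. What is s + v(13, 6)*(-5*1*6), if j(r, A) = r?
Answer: 3571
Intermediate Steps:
I = -20 (I = -1*20 = -20)
v(m, P) = -20*P
s = -29 (s = (29 - 53) - 5 = -24 - 5 = -29)
s + v(13, 6)*(-5*1*6) = -29 + (-20*6)*(-5*1*6) = -29 - (-600)*6 = -29 - 120*(-30) = -29 + 3600 = 3571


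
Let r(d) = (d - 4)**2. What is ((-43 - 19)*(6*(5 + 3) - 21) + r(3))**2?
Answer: 2798929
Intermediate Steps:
r(d) = (-4 + d)**2
((-43 - 19)*(6*(5 + 3) - 21) + r(3))**2 = ((-43 - 19)*(6*(5 + 3) - 21) + (-4 + 3)**2)**2 = (-62*(6*8 - 21) + (-1)**2)**2 = (-62*(48 - 21) + 1)**2 = (-62*27 + 1)**2 = (-1674 + 1)**2 = (-1673)**2 = 2798929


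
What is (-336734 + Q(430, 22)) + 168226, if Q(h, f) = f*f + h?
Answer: -167594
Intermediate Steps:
Q(h, f) = h + f**2 (Q(h, f) = f**2 + h = h + f**2)
(-336734 + Q(430, 22)) + 168226 = (-336734 + (430 + 22**2)) + 168226 = (-336734 + (430 + 484)) + 168226 = (-336734 + 914) + 168226 = -335820 + 168226 = -167594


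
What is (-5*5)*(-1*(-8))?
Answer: -200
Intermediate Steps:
(-5*5)*(-1*(-8)) = -25*8 = -200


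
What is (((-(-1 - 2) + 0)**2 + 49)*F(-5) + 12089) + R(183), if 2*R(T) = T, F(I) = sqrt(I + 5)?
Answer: 24361/2 ≈ 12181.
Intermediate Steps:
F(I) = sqrt(5 + I)
R(T) = T/2
(((-(-1 - 2) + 0)**2 + 49)*F(-5) + 12089) + R(183) = (((-(-1 - 2) + 0)**2 + 49)*sqrt(5 - 5) + 12089) + (1/2)*183 = (((-1*(-3) + 0)**2 + 49)*sqrt(0) + 12089) + 183/2 = (((3 + 0)**2 + 49)*0 + 12089) + 183/2 = ((3**2 + 49)*0 + 12089) + 183/2 = ((9 + 49)*0 + 12089) + 183/2 = (58*0 + 12089) + 183/2 = (0 + 12089) + 183/2 = 12089 + 183/2 = 24361/2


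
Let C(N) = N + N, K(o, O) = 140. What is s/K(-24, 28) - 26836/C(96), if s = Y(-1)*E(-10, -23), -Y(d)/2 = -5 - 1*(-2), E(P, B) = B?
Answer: -236471/1680 ≈ -140.76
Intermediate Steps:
C(N) = 2*N
Y(d) = 6 (Y(d) = -2*(-5 - 1*(-2)) = -2*(-5 + 2) = -2*(-3) = 6)
s = -138 (s = 6*(-23) = -138)
s/K(-24, 28) - 26836/C(96) = -138/140 - 26836/(2*96) = -138*1/140 - 26836/192 = -69/70 - 26836*1/192 = -69/70 - 6709/48 = -236471/1680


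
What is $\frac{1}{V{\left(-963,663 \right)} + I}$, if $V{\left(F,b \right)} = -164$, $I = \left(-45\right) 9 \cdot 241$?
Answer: $- \frac{1}{97769} \approx -1.0228 \cdot 10^{-5}$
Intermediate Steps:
$I = -97605$ ($I = \left(-405\right) 241 = -97605$)
$\frac{1}{V{\left(-963,663 \right)} + I} = \frac{1}{-164 - 97605} = \frac{1}{-97769} = - \frac{1}{97769}$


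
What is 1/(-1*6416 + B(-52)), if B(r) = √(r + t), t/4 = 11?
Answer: -802/5145633 - I*√2/20582532 ≈ -0.00015586 - 6.8709e-8*I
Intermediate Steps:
t = 44 (t = 4*11 = 44)
B(r) = √(44 + r) (B(r) = √(r + 44) = √(44 + r))
1/(-1*6416 + B(-52)) = 1/(-1*6416 + √(44 - 52)) = 1/(-6416 + √(-8)) = 1/(-6416 + 2*I*√2)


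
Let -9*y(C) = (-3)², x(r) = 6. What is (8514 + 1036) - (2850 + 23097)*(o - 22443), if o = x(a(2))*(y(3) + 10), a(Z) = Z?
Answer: 580936933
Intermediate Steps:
y(C) = -1 (y(C) = -⅑*(-3)² = -⅑*9 = -1)
o = 54 (o = 6*(-1 + 10) = 6*9 = 54)
(8514 + 1036) - (2850 + 23097)*(o - 22443) = (8514 + 1036) - (2850 + 23097)*(54 - 22443) = 9550 - 25947*(-22389) = 9550 - 1*(-580927383) = 9550 + 580927383 = 580936933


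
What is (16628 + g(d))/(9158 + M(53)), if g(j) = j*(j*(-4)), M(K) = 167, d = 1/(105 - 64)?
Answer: 27951664/15675325 ≈ 1.7832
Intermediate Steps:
d = 1/41 ≈ 0.024390
g(j) = -4*j**2 (g(j) = j*(-4*j) = -4*j**2)
(16628 + g(d))/(9158 + M(53)) = (16628 - 4*(1/41)**2)/(9158 + 167) = (16628 - 4*1/1681)/9325 = (16628 - 4/1681)*(1/9325) = (27951664/1681)*(1/9325) = 27951664/15675325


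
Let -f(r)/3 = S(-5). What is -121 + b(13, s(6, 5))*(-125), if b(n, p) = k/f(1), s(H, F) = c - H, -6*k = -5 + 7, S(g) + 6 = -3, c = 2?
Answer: -9676/81 ≈ -119.46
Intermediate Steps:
S(g) = -9 (S(g) = -6 - 3 = -9)
f(r) = 27 (f(r) = -3*(-9) = 27)
k = -⅓ (k = -(-5 + 7)/6 = -⅙*2 = -⅓ ≈ -0.33333)
s(H, F) = 2 - H
b(n, p) = -1/81 (b(n, p) = -⅓/27 = -⅓*1/27 = -1/81)
-121 + b(13, s(6, 5))*(-125) = -121 - 1/81*(-125) = -121 + 125/81 = -9676/81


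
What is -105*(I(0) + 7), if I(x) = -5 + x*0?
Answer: -210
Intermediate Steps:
I(x) = -5 (I(x) = -5 + 0 = -5)
-105*(I(0) + 7) = -105*(-5 + 7) = -105*2 = -210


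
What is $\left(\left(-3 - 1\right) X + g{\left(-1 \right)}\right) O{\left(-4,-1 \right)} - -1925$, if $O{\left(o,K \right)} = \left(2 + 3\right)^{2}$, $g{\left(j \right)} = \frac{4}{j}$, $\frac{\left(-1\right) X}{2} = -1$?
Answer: $1625$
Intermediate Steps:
$X = 2$ ($X = \left(-2\right) \left(-1\right) = 2$)
$O{\left(o,K \right)} = 25$ ($O{\left(o,K \right)} = 5^{2} = 25$)
$\left(\left(-3 - 1\right) X + g{\left(-1 \right)}\right) O{\left(-4,-1 \right)} - -1925 = \left(\left(-3 - 1\right) 2 + \frac{4}{-1}\right) 25 - -1925 = \left(\left(-4\right) 2 + 4 \left(-1\right)\right) 25 + 1925 = \left(-8 - 4\right) 25 + 1925 = \left(-12\right) 25 + 1925 = -300 + 1925 = 1625$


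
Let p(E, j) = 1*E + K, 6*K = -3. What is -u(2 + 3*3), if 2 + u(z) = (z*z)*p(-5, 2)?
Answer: 1335/2 ≈ 667.50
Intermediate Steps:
K = -½ (K = (⅙)*(-3) = -½ ≈ -0.50000)
p(E, j) = -½ + E (p(E, j) = 1*E - ½ = E - ½ = -½ + E)
u(z) = -2 - 11*z²/2 (u(z) = -2 + (z*z)*(-½ - 5) = -2 + z²*(-11/2) = -2 - 11*z²/2)
-u(2 + 3*3) = -(-2 - 11*(2 + 3*3)²/2) = -(-2 - 11*(2 + 9)²/2) = -(-2 - 11/2*11²) = -(-2 - 11/2*121) = -(-2 - 1331/2) = -1*(-1335/2) = 1335/2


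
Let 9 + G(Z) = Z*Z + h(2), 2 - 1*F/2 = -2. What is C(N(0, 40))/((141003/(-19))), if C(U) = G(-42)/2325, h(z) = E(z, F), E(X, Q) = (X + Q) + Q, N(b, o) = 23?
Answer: -3743/36425775 ≈ -0.00010276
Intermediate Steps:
F = 8 (F = 4 - 2*(-2) = 4 + 4 = 8)
E(X, Q) = X + 2*Q (E(X, Q) = (Q + X) + Q = X + 2*Q)
h(z) = 16 + z (h(z) = z + 2*8 = z + 16 = 16 + z)
G(Z) = 9 + Z² (G(Z) = -9 + (Z*Z + (16 + 2)) = -9 + (Z² + 18) = -9 + (18 + Z²) = 9 + Z²)
C(U) = 591/775 (C(U) = (9 + (-42)²)/2325 = (9 + 1764)*(1/2325) = 1773*(1/2325) = 591/775)
C(N(0, 40))/((141003/(-19))) = 591/(775*((141003/(-19)))) = 591/(775*((-1/19*141003))) = 591/(775*(-141003/19)) = (591/775)*(-19/141003) = -3743/36425775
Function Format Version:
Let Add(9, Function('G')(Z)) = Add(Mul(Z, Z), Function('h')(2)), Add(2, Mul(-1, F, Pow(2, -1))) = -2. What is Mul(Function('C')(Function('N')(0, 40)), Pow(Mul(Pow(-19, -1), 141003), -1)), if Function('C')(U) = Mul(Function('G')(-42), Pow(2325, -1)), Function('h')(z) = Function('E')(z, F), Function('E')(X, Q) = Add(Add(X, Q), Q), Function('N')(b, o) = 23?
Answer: Rational(-3743, 36425775) ≈ -0.00010276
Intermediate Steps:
F = 8 (F = Add(4, Mul(-2, -2)) = Add(4, 4) = 8)
Function('E')(X, Q) = Add(X, Mul(2, Q)) (Function('E')(X, Q) = Add(Add(Q, X), Q) = Add(X, Mul(2, Q)))
Function('h')(z) = Add(16, z) (Function('h')(z) = Add(z, Mul(2, 8)) = Add(z, 16) = Add(16, z))
Function('G')(Z) = Add(9, Pow(Z, 2)) (Function('G')(Z) = Add(-9, Add(Mul(Z, Z), Add(16, 2))) = Add(-9, Add(Pow(Z, 2), 18)) = Add(-9, Add(18, Pow(Z, 2))) = Add(9, Pow(Z, 2)))
Function('C')(U) = Rational(591, 775) (Function('C')(U) = Mul(Add(9, Pow(-42, 2)), Pow(2325, -1)) = Mul(Add(9, 1764), Rational(1, 2325)) = Mul(1773, Rational(1, 2325)) = Rational(591, 775))
Mul(Function('C')(Function('N')(0, 40)), Pow(Mul(Pow(-19, -1), 141003), -1)) = Mul(Rational(591, 775), Pow(Mul(Pow(-19, -1), 141003), -1)) = Mul(Rational(591, 775), Pow(Mul(Rational(-1, 19), 141003), -1)) = Mul(Rational(591, 775), Pow(Rational(-141003, 19), -1)) = Mul(Rational(591, 775), Rational(-19, 141003)) = Rational(-3743, 36425775)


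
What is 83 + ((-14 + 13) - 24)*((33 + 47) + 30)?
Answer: -2667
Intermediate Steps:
83 + ((-14 + 13) - 24)*((33 + 47) + 30) = 83 + (-1 - 24)*(80 + 30) = 83 - 25*110 = 83 - 2750 = -2667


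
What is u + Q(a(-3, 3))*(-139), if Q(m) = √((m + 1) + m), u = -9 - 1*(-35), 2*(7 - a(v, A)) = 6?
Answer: -391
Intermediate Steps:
a(v, A) = 4 (a(v, A) = 7 - ½*6 = 7 - 3 = 4)
u = 26 (u = -9 + 35 = 26)
Q(m) = √(1 + 2*m) (Q(m) = √((1 + m) + m) = √(1 + 2*m))
u + Q(a(-3, 3))*(-139) = 26 + √(1 + 2*4)*(-139) = 26 + √(1 + 8)*(-139) = 26 + √9*(-139) = 26 + 3*(-139) = 26 - 417 = -391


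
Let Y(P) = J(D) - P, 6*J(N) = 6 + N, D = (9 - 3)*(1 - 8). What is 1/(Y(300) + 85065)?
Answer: 1/84759 ≈ 1.1798e-5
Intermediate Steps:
D = -42 (D = 6*(-7) = -42)
J(N) = 1 + N/6 (J(N) = (6 + N)/6 = 1 + N/6)
Y(P) = -6 - P (Y(P) = (1 + (1/6)*(-42)) - P = (1 - 7) - P = -6 - P)
1/(Y(300) + 85065) = 1/((-6 - 1*300) + 85065) = 1/((-6 - 300) + 85065) = 1/(-306 + 85065) = 1/84759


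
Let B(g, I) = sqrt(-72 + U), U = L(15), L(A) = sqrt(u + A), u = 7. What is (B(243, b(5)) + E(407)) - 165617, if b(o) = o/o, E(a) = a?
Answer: -165210 + I*sqrt(72 - sqrt(22)) ≈ -1.6521e+5 + 8.2042*I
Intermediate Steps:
L(A) = sqrt(7 + A)
U = sqrt(22) (U = sqrt(7 + 15) = sqrt(22) ≈ 4.6904)
b(o) = 1
B(g, I) = sqrt(-72 + sqrt(22))
(B(243, b(5)) + E(407)) - 165617 = (sqrt(-72 + sqrt(22)) + 407) - 165617 = (407 + sqrt(-72 + sqrt(22))) - 165617 = -165210 + sqrt(-72 + sqrt(22))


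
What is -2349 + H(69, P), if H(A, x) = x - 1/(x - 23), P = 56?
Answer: -75670/33 ≈ -2293.0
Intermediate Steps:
H(A, x) = x - 1/(-23 + x)
-2349 + H(69, P) = -2349 + (-1 + 56² - 23*56)/(-23 + 56) = -2349 + (-1 + 3136 - 1288)/33 = -2349 + (1/33)*1847 = -2349 + 1847/33 = -75670/33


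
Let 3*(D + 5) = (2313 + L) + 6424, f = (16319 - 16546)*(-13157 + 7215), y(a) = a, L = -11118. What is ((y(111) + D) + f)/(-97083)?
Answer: -577777/41607 ≈ -13.887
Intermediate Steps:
f = 1348834 (f = -227*(-5942) = 1348834)
D = -2396/3 (D = -5 + ((2313 - 11118) + 6424)/3 = -5 + (-8805 + 6424)/3 = -5 + (1/3)*(-2381) = -5 - 2381/3 = -2396/3 ≈ -798.67)
((y(111) + D) + f)/(-97083) = ((111 - 2396/3) + 1348834)/(-97083) = (-2063/3 + 1348834)*(-1/97083) = (4044439/3)*(-1/97083) = -577777/41607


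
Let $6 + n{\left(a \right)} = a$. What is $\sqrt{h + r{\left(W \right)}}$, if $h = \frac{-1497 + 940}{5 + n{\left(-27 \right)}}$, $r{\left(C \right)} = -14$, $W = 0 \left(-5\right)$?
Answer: $\frac{\sqrt{1155}}{14} \approx 2.4275$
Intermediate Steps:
$W = 0$
$n{\left(a \right)} = -6 + a$
$h = \frac{557}{28}$ ($h = \frac{-1497 + 940}{5 - 33} = - \frac{557}{5 - 33} = - \frac{557}{-28} = \left(-557\right) \left(- \frac{1}{28}\right) = \frac{557}{28} \approx 19.893$)
$\sqrt{h + r{\left(W \right)}} = \sqrt{\frac{557}{28} - 14} = \sqrt{\frac{165}{28}} = \frac{\sqrt{1155}}{14}$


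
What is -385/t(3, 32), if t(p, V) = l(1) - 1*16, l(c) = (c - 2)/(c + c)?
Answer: 70/3 ≈ 23.333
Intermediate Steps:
l(c) = (-2 + c)/(2*c) (l(c) = (-2 + c)/((2*c)) = (-2 + c)*(1/(2*c)) = (-2 + c)/(2*c))
t(p, V) = -33/2 (t(p, V) = (1/2)*(-2 + 1)/1 - 1*16 = (1/2)*1*(-1) - 16 = -1/2 - 16 = -33/2)
-385/t(3, 32) = -385/(-33/2) = -385*(-2/33) = 70/3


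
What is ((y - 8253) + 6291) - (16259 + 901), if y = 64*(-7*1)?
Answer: -19570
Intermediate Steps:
y = -448 (y = 64*(-7) = -448)
((y - 8253) + 6291) - (16259 + 901) = ((-448 - 8253) + 6291) - (16259 + 901) = (-8701 + 6291) - 1*17160 = -2410 - 17160 = -19570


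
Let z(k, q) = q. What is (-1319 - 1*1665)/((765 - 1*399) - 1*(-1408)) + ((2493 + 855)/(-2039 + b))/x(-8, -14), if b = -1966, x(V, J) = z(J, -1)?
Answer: -333976/394715 ≈ -0.84612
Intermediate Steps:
x(V, J) = -1
(-1319 - 1*1665)/((765 - 1*399) - 1*(-1408)) + ((2493 + 855)/(-2039 + b))/x(-8, -14) = (-1319 - 1*1665)/((765 - 1*399) - 1*(-1408)) + ((2493 + 855)/(-2039 - 1966))/(-1) = (-1319 - 1665)/((765 - 399) + 1408) + (3348/(-4005))*(-1) = -2984/(366 + 1408) + (3348*(-1/4005))*(-1) = -2984/1774 - 372/445*(-1) = -2984*1/1774 + 372/445 = -1492/887 + 372/445 = -333976/394715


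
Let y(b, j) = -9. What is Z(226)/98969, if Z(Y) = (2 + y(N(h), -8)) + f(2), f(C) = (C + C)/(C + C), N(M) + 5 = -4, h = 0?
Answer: -6/98969 ≈ -6.0625e-5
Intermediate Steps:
N(M) = -9 (N(M) = -5 - 4 = -9)
f(C) = 1 (f(C) = (2*C)/((2*C)) = (2*C)*(1/(2*C)) = 1)
Z(Y) = -6 (Z(Y) = (2 - 9) + 1 = -7 + 1 = -6)
Z(226)/98969 = -6/98969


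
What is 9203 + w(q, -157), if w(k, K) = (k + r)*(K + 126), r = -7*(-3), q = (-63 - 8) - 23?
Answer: 11466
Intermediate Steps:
q = -94 (q = -71 - 23 = -94)
r = 21
w(k, K) = (21 + k)*(126 + K) (w(k, K) = (k + 21)*(K + 126) = (21 + k)*(126 + K))
9203 + w(q, -157) = 9203 + (2646 + 21*(-157) + 126*(-94) - 157*(-94)) = 9203 + (2646 - 3297 - 11844 + 14758) = 9203 + 2263 = 11466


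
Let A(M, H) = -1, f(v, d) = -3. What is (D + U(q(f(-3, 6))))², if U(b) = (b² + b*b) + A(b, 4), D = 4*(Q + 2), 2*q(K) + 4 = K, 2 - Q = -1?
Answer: 7569/4 ≈ 1892.3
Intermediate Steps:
Q = 3 (Q = 2 - 1*(-1) = 2 + 1 = 3)
q(K) = -2 + K/2
D = 20 (D = 4*(3 + 2) = 4*5 = 20)
U(b) = -1 + 2*b² (U(b) = (b² + b*b) - 1 = (b² + b²) - 1 = 2*b² - 1 = -1 + 2*b²)
(D + U(q(f(-3, 6))))² = (20 + (-1 + 2*(-2 + (½)*(-3))²))² = (20 + (-1 + 2*(-2 - 3/2)²))² = (20 + (-1 + 2*(-7/2)²))² = (20 + (-1 + 2*(49/4)))² = (20 + (-1 + 49/2))² = (20 + 47/2)² = (87/2)² = 7569/4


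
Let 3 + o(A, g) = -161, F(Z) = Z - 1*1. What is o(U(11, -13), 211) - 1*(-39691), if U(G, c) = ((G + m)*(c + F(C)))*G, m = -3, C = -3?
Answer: 39527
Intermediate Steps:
F(Z) = -1 + Z (F(Z) = Z - 1 = -1 + Z)
U(G, c) = G*(-4 + c)*(-3 + G) (U(G, c) = ((G - 3)*(c + (-1 - 3)))*G = ((-3 + G)*(c - 4))*G = ((-3 + G)*(-4 + c))*G = ((-4 + c)*(-3 + G))*G = G*(-4 + c)*(-3 + G))
o(A, g) = -164 (o(A, g) = -3 - 161 = -164)
o(U(11, -13), 211) - 1*(-39691) = -164 - 1*(-39691) = -164 + 39691 = 39527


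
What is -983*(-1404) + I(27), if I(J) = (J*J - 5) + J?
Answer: 1380883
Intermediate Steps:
I(J) = -5 + J + J² (I(J) = (J² - 5) + J = (-5 + J²) + J = -5 + J + J²)
-983*(-1404) + I(27) = -983*(-1404) + (-5 + 27 + 27²) = 1380132 + (-5 + 27 + 729) = 1380132 + 751 = 1380883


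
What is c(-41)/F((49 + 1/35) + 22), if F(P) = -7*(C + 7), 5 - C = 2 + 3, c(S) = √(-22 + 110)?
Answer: -2*√22/49 ≈ -0.19145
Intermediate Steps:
c(S) = 2*√22 (c(S) = √88 = 2*√22)
C = 0 (C = 5 - (2 + 3) = 5 - 1*5 = 5 - 5 = 0)
F(P) = -49 (F(P) = -7*(0 + 7) = -7*7 = -49)
c(-41)/F((49 + 1/35) + 22) = (2*√22)/(-49) = (2*√22)*(-1/49) = -2*√22/49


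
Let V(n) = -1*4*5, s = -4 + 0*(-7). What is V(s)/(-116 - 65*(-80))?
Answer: -5/1271 ≈ -0.0039339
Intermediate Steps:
s = -4 (s = -4 + 0 = -4)
V(n) = -20 (V(n) = -4*5 = -20)
V(s)/(-116 - 65*(-80)) = -20/(-116 - 65*(-80)) = -20/(-116 + 5200) = -20/5084 = -20*1/5084 = -5/1271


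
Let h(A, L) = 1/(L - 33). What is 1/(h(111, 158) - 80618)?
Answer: -125/10077249 ≈ -1.2404e-5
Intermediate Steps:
h(A, L) = 1/(-33 + L)
1/(h(111, 158) - 80618) = 1/(1/(-33 + 158) - 80618) = 1/(1/125 - 80618) = 1/(-10077249/125) = -125/10077249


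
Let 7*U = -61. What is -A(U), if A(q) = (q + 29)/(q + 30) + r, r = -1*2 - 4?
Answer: 752/149 ≈ 5.0470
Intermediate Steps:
U = -61/7 (U = (1/7)*(-61) = -61/7 ≈ -8.7143)
r = -6 (r = -2 - 4 = -6)
A(q) = -6 + (29 + q)/(30 + q) (A(q) = (q + 29)/(q + 30) - 6 = (29 + q)/(30 + q) - 6 = -6 + (29 + q)/(30 + q))
-A(U) = -(-151 - 5*(-61/7))/(30 - 61/7) = -(-151 + 305/7)/149/7 = -7*(-752)/(149*7) = -1*(-752/149) = 752/149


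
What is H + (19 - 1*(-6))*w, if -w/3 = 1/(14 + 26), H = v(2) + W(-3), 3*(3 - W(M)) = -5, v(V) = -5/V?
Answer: 7/24 ≈ 0.29167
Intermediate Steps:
W(M) = 14/3 (W(M) = 3 - ⅓*(-5) = 3 + 5/3 = 14/3)
H = 13/6 (H = -5/2 + 14/3 = 13/6 ≈ 2.1667)
w = -3/40 (w = -3/(14 + 26) = -3/40 ≈ -0.075000)
H + (19 - 1*(-6))*w = 13/6 + (19 - 1*(-6))*(-3/40) = 13/6 + (19 + 6)*(-3/40) = 13/6 + 25*(-3/40) = 13/6 - 15/8 = 7/24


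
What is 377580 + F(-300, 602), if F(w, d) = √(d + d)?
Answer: 377580 + 2*√301 ≈ 3.7761e+5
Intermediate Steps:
F(w, d) = √2*√d (F(w, d) = √(2*d) = √2*√d)
377580 + F(-300, 602) = 377580 + √2*√602 = 377580 + 2*√301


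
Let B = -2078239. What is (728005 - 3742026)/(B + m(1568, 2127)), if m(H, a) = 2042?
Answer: 3014021/2076197 ≈ 1.4517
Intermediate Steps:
(728005 - 3742026)/(B + m(1568, 2127)) = (728005 - 3742026)/(-2078239 + 2042) = -3014021/(-2076197) = -3014021*(-1/2076197) = 3014021/2076197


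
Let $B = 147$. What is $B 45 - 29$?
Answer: $6586$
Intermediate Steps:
$B 45 - 29 = 147 \cdot 45 - 29 = 6615 - 29 = 6586$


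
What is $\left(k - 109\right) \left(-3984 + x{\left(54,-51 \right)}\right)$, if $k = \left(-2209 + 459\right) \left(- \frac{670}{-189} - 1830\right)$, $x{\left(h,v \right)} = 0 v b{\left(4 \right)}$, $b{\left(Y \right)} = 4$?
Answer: $- \frac{114602491696}{9} \approx -1.2734 \cdot 10^{10}$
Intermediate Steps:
$x{\left(h,v \right)} = 0$ ($x{\left(h,v \right)} = 0 v 4 = 0 \cdot 4 = 0$)
$k = \frac{86300000}{27}$ ($k = - 1750 \left(\left(-670\right) \left(- \frac{1}{189}\right) - 1830\right) = - 1750 \left(\frac{670}{189} - 1830\right) = \left(-1750\right) \left(- \frac{345200}{189}\right) = \frac{86300000}{27} \approx 3.1963 \cdot 10^{6}$)
$\left(k - 109\right) \left(-3984 + x{\left(54,-51 \right)}\right) = \left(\frac{86300000}{27} - 109\right) \left(-3984 + 0\right) = \frac{86297057}{27} \left(-3984\right) = - \frac{114602491696}{9}$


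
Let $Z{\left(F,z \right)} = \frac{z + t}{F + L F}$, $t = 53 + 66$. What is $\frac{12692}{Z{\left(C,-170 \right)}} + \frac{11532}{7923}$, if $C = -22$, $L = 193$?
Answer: $\frac{143061729340}{134691} \approx 1.0621 \cdot 10^{6}$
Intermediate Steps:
$t = 119$
$Z{\left(F,z \right)} = \frac{119 + z}{194 F}$ ($Z{\left(F,z \right)} = \frac{z + 119}{F + 193 F} = \frac{119 + z}{194 F}$)
$\frac{12692}{Z{\left(C,-170 \right)}} + \frac{11532}{7923} = \frac{12692}{\frac{1}{194} \frac{1}{-22} \left(119 - 170\right)} + \frac{11532}{7923} = \frac{12692}{\frac{1}{194} \left(- \frac{1}{22}\right) \left(-51\right)} + 11532 \cdot \frac{1}{7923} = \frac{12692}{\frac{51}{4268}} + \frac{3844}{2641} = 12692 \cdot \frac{4268}{51} + \frac{3844}{2641} = \frac{54169456}{51} + \frac{3844}{2641} = \frac{143061729340}{134691}$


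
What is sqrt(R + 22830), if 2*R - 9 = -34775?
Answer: sqrt(5447) ≈ 73.804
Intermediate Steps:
R = -17383 (R = 9/2 + (1/2)*(-34775) = 9/2 - 34775/2 = -17383)
sqrt(R + 22830) = sqrt(-17383 + 22830) = sqrt(5447)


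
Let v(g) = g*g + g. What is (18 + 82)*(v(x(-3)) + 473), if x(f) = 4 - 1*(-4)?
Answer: 54500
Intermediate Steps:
x(f) = 8 (x(f) = 4 + 4 = 8)
v(g) = g + g² (v(g) = g² + g = g + g²)
(18 + 82)*(v(x(-3)) + 473) = (18 + 82)*(8*(1 + 8) + 473) = 100*(8*9 + 473) = 100*(72 + 473) = 100*545 = 54500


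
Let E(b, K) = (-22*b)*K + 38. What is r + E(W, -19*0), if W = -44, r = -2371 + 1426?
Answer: -907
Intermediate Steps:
r = -945
E(b, K) = 38 - 22*K*b (E(b, K) = -22*K*b + 38 = 38 - 22*K*b)
r + E(W, -19*0) = -945 + (38 - 22*(-19*0)*(-44)) = -945 + (38 - 22*0*(-44)) = -945 + (38 + 0) = -945 + 38 = -907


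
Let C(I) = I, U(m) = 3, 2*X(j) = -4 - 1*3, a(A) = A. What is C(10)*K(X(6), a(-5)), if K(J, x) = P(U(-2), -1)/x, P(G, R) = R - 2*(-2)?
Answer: -6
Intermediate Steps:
X(j) = -7/2 (X(j) = (-4 - 1*3)/2 = (-4 - 3)/2 = (1/2)*(-7) = -7/2)
P(G, R) = 4 + R (P(G, R) = R + 4 = 4 + R)
K(J, x) = 3/x (K(J, x) = (4 - 1)/x = 3/x)
C(10)*K(X(6), a(-5)) = 10*(3/(-5)) = 10*(3*(-1/5)) = 10*(-3/5) = -6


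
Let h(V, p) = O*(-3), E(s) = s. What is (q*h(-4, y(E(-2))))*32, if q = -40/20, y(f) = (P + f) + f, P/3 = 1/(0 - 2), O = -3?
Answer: -576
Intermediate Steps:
P = -3/2 (P = 3/(0 - 2) = 3/(-2) = 3*(-1/2) = -3/2 ≈ -1.5000)
y(f) = -3/2 + 2*f (y(f) = (-3/2 + f) + f = -3/2 + 2*f)
h(V, p) = 9 (h(V, p) = -3*(-3) = 9)
q = -2 (q = -40*1/20 = -2)
(q*h(-4, y(E(-2))))*32 = -2*9*32 = -18*32 = -576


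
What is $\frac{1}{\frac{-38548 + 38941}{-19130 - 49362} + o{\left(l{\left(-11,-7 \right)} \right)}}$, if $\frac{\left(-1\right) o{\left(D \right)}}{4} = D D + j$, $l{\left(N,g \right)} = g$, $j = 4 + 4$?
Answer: $- \frac{68492}{15616569} \approx -0.0043859$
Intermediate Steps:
$j = 8$
$o{\left(D \right)} = -32 - 4 D^{2}$ ($o{\left(D \right)} = - 4 \left(D D + 8\right) = - 4 \left(D^{2} + 8\right) = - 4 \left(8 + D^{2}\right) = -32 - 4 D^{2}$)
$\frac{1}{\frac{-38548 + 38941}{-19130 - 49362} + o{\left(l{\left(-11,-7 \right)} \right)}} = \frac{1}{\frac{-38548 + 38941}{-19130 - 49362} - \left(32 + 4 \left(-7\right)^{2}\right)} = \frac{1}{\frac{393}{-68492} - 228} = \frac{1}{393 \left(- \frac{1}{68492}\right) - 228} = \frac{1}{- \frac{393}{68492} - 228} = \frac{1}{- \frac{15616569}{68492}} = - \frac{68492}{15616569}$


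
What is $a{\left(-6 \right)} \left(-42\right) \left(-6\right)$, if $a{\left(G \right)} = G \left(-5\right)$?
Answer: $7560$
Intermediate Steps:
$a{\left(G \right)} = - 5 G$
$a{\left(-6 \right)} \left(-42\right) \left(-6\right) = \left(-5\right) \left(-6\right) \left(-42\right) \left(-6\right) = 30 \left(-42\right) \left(-6\right) = \left(-1260\right) \left(-6\right) = 7560$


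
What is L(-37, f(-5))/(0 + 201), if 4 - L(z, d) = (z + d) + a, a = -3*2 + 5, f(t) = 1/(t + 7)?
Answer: 83/402 ≈ 0.20647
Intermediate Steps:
f(t) = 1/(7 + t)
a = -1 (a = -6 + 5 = -1)
L(z, d) = 5 - d - z (L(z, d) = 4 - ((z + d) - 1) = 4 - ((d + z) - 1) = 4 - (-1 + d + z) = 4 + (1 - d - z) = 5 - d - z)
L(-37, f(-5))/(0 + 201) = (5 - 1/(7 - 5) - 1*(-37))/(0 + 201) = (5 - 1/2 + 37)/201 = (5 - 1*½ + 37)/201 = (5 - ½ + 37)/201 = (1/201)*(83/2) = 83/402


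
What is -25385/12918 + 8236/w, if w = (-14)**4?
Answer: -108599689/62032236 ≈ -1.7507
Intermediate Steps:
w = 38416
-25385/12918 + 8236/w = -25385/12918 + 8236/38416 = -25385*1/12918 + 8236*(1/38416) = -25385/12918 + 2059/9604 = -108599689/62032236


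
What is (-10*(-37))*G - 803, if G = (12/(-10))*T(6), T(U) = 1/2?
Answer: -1025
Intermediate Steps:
T(U) = ½
G = -⅗ (G = (12/(-10))*(½) = -⅒*12*(½) = -6/5*½ = -⅗ ≈ -0.60000)
(-10*(-37))*G - 803 = -10*(-37)*(-⅗) - 803 = 370*(-⅗) - 803 = -222 - 803 = -1025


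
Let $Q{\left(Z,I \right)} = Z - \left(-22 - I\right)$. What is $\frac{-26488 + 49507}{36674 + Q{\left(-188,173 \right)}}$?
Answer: $\frac{7673}{12227} \approx 0.62755$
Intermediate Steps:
$Q{\left(Z,I \right)} = 22 + I + Z$ ($Q{\left(Z,I \right)} = Z + \left(22 + I\right) = 22 + I + Z$)
$\frac{-26488 + 49507}{36674 + Q{\left(-188,173 \right)}} = \frac{-26488 + 49507}{36674 + \left(22 + 173 - 188\right)} = \frac{23019}{36674 + 7} = \frac{23019}{36681} = 23019 \cdot \frac{1}{36681} = \frac{7673}{12227}$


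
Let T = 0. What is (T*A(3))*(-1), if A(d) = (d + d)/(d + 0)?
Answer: 0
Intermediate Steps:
A(d) = 2 (A(d) = (2*d)/d = 2)
(T*A(3))*(-1) = (0*2)*(-1) = 0*(-1) = 0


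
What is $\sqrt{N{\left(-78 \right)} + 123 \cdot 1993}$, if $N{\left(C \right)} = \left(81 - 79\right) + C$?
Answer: $\sqrt{245063} \approx 495.04$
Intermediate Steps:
$N{\left(C \right)} = 2 + C$
$\sqrt{N{\left(-78 \right)} + 123 \cdot 1993} = \sqrt{\left(2 - 78\right) + 123 \cdot 1993} = \sqrt{-76 + 245139} = \sqrt{245063}$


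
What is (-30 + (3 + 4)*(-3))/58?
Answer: -51/58 ≈ -0.87931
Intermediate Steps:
(-30 + (3 + 4)*(-3))/58 = (-30 + 7*(-3))/58 = (-30 - 21)/58 = (1/58)*(-51) = -51/58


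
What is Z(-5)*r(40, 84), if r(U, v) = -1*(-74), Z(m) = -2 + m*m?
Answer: 1702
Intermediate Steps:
Z(m) = -2 + m²
r(U, v) = 74
Z(-5)*r(40, 84) = (-2 + (-5)²)*74 = (-2 + 25)*74 = 23*74 = 1702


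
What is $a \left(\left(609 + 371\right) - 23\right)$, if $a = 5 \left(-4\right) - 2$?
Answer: $-21054$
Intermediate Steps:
$a = -22$ ($a = -20 - 2 = -22$)
$a \left(\left(609 + 371\right) - 23\right) = - 22 \left(\left(609 + 371\right) - 23\right) = - 22 \left(980 + \left(-23 + 0\right)\right) = - 22 \left(980 - 23\right) = \left(-22\right) 957 = -21054$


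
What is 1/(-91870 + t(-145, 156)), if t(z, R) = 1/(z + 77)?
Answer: -68/6247161 ≈ -1.0885e-5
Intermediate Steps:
t(z, R) = 1/(77 + z)
1/(-91870 + t(-145, 156)) = 1/(-91870 + 1/(77 - 145)) = 1/(-91870 + 1/(-68)) = 1/(-91870 - 1/68) = 1/(-6247161/68) = -68/6247161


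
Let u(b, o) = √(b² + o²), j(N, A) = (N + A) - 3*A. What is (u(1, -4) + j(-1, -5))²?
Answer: (9 + √17)² ≈ 172.22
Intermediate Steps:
j(N, A) = N - 2*A (j(N, A) = (A + N) - 3*A = N - 2*A)
(u(1, -4) + j(-1, -5))² = (√(1² + (-4)²) + (-1 - 2*(-5)))² = (√(1 + 16) + (-1 + 10))² = (√17 + 9)² = (9 + √17)²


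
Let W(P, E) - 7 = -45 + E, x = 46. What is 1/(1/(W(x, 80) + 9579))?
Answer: 9621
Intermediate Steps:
W(P, E) = -38 + E (W(P, E) = 7 + (-45 + E) = -38 + E)
1/(1/(W(x, 80) + 9579)) = 1/(1/((-38 + 80) + 9579)) = 1/(1/(42 + 9579)) = 1/(1/9621) = 9621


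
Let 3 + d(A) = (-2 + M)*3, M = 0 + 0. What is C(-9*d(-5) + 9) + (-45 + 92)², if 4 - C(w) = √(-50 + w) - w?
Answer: 2303 - 2*√10 ≈ 2296.7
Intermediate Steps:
M = 0
d(A) = -9 (d(A) = -3 + (-2 + 0)*3 = -3 - 2*3 = -3 - 6 = -9)
C(w) = 4 + w - √(-50 + w) (C(w) = 4 - (√(-50 + w) - w) = 4 + (w - √(-50 + w)) = 4 + w - √(-50 + w))
C(-9*d(-5) + 9) + (-45 + 92)² = (4 + (-9*(-9) + 9) - √(-50 + (-9*(-9) + 9))) + (-45 + 92)² = (4 + (81 + 9) - √(-50 + (81 + 9))) + 47² = (4 + 90 - √(-50 + 90)) + 2209 = (4 + 90 - √40) + 2209 = (4 + 90 - 2*√10) + 2209 = (94 - 2*√10) + 2209 = 2303 - 2*√10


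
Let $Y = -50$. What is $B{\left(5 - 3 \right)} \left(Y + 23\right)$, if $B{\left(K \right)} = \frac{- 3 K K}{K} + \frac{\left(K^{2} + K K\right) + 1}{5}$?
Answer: $\frac{567}{5} \approx 113.4$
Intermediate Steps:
$B{\left(K \right)} = \frac{1}{5} - 3 K + \frac{2 K^{2}}{5}$ ($B{\left(K \right)} = \frac{\left(-3\right) K^{2}}{K} + \left(\left(K^{2} + K^{2}\right) + 1\right) \frac{1}{5} = - 3 K + \left(2 K^{2} + 1\right) \frac{1}{5} = - 3 K + \left(1 + 2 K^{2}\right) \frac{1}{5} = - 3 K + \left(\frac{1}{5} + \frac{2 K^{2}}{5}\right) = \frac{1}{5} - 3 K + \frac{2 K^{2}}{5}$)
$B{\left(5 - 3 \right)} \left(Y + 23\right) = \left(\frac{1}{5} - 3 \left(5 - 3\right) + \frac{2 \left(5 - 3\right)^{2}}{5}\right) \left(-50 + 23\right) = \left(\frac{1}{5} - 6 + \frac{2 \cdot 2^{2}}{5}\right) \left(-27\right) = \left(\frac{1}{5} - 6 + \frac{2}{5} \cdot 4\right) \left(-27\right) = \left(\frac{1}{5} - 6 + \frac{8}{5}\right) \left(-27\right) = \left(- \frac{21}{5}\right) \left(-27\right) = \frac{567}{5}$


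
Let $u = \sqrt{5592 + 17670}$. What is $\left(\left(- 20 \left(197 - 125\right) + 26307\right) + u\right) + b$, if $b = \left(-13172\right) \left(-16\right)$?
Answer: $235619 + \sqrt{23262} \approx 2.3577 \cdot 10^{5}$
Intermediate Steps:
$b = 210752$
$u = \sqrt{23262} \approx 152.52$
$\left(\left(- 20 \left(197 - 125\right) + 26307\right) + u\right) + b = \left(\left(- 20 \left(197 - 125\right) + 26307\right) + \sqrt{23262}\right) + 210752 = \left(\left(\left(-20\right) 72 + 26307\right) + \sqrt{23262}\right) + 210752 = \left(\left(-1440 + 26307\right) + \sqrt{23262}\right) + 210752 = \left(24867 + \sqrt{23262}\right) + 210752 = 235619 + \sqrt{23262}$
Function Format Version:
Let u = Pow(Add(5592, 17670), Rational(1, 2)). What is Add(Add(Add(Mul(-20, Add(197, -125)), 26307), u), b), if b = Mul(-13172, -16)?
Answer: Add(235619, Pow(23262, Rational(1, 2))) ≈ 2.3577e+5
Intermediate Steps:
b = 210752
u = Pow(23262, Rational(1, 2)) ≈ 152.52
Add(Add(Add(Mul(-20, Add(197, -125)), 26307), u), b) = Add(Add(Add(Mul(-20, Add(197, -125)), 26307), Pow(23262, Rational(1, 2))), 210752) = Add(Add(Add(Mul(-20, 72), 26307), Pow(23262, Rational(1, 2))), 210752) = Add(Add(Add(-1440, 26307), Pow(23262, Rational(1, 2))), 210752) = Add(Add(24867, Pow(23262, Rational(1, 2))), 210752) = Add(235619, Pow(23262, Rational(1, 2)))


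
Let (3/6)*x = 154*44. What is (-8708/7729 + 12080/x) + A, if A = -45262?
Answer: -296307548587/6546463 ≈ -45262.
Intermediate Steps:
x = 13552 (x = 2*(154*44) = 2*6776 = 13552)
(-8708/7729 + 12080/x) + A = (-8708/7729 + 12080/13552) - 45262 = (-8708*1/7729 + 12080*(1/13552)) - 45262 = (-8708/7729 + 755/847) - 45262 = -1540281/6546463 - 45262 = -296307548587/6546463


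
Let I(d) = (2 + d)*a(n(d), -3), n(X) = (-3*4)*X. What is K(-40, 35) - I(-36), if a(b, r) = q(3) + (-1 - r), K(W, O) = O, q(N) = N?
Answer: 205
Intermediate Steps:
n(X) = -12*X
a(b, r) = 2 - r (a(b, r) = 3 + (-1 - r) = 2 - r)
I(d) = 10 + 5*d (I(d) = (2 + d)*(2 - 1*(-3)) = (2 + d)*(2 + 3) = (2 + d)*5 = 10 + 5*d)
K(-40, 35) - I(-36) = 35 - (10 + 5*(-36)) = 35 - (10 - 180) = 35 - 1*(-170) = 35 + 170 = 205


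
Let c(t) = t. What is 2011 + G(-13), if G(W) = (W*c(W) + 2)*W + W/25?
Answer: -5313/25 ≈ -212.52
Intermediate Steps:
G(W) = W/25 + W*(2 + W**2) (G(W) = (W*W + 2)*W + W/25 = (W**2 + 2)*W + W*(1/25) = (2 + W**2)*W + W/25 = W*(2 + W**2) + W/25 = W/25 + W*(2 + W**2))
2011 + G(-13) = 2011 - 13*(51/25 + (-13)**2) = 2011 - 13*(51/25 + 169) = 2011 - 13*4276/25 = 2011 - 55588/25 = -5313/25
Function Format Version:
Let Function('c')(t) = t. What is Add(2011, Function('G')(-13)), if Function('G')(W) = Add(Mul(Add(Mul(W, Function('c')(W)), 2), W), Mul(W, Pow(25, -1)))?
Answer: Rational(-5313, 25) ≈ -212.52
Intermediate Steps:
Function('G')(W) = Add(Mul(Rational(1, 25), W), Mul(W, Add(2, Pow(W, 2)))) (Function('G')(W) = Add(Mul(Add(Mul(W, W), 2), W), Mul(W, Pow(25, -1))) = Add(Mul(Add(Pow(W, 2), 2), W), Mul(W, Rational(1, 25))) = Add(Mul(Add(2, Pow(W, 2)), W), Mul(Rational(1, 25), W)) = Add(Mul(W, Add(2, Pow(W, 2))), Mul(Rational(1, 25), W)) = Add(Mul(Rational(1, 25), W), Mul(W, Add(2, Pow(W, 2)))))
Add(2011, Function('G')(-13)) = Add(2011, Mul(-13, Add(Rational(51, 25), Pow(-13, 2)))) = Add(2011, Mul(-13, Add(Rational(51, 25), 169))) = Add(2011, Mul(-13, Rational(4276, 25))) = Add(2011, Rational(-55588, 25)) = Rational(-5313, 25)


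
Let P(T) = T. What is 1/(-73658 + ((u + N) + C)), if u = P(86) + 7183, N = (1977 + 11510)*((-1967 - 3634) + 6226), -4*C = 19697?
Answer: 4/33432247 ≈ 1.1964e-7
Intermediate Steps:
C = -19697/4 (C = -1/4*19697 = -19697/4 ≈ -4924.3)
N = 8429375 (N = 13487*(-5601 + 6226) = 13487*625 = 8429375)
u = 7269 (u = 86 + 7183 = 7269)
1/(-73658 + ((u + N) + C)) = 1/(-73658 + ((7269 + 8429375) - 19697/4)) = 1/(-73658 + (8436644 - 19697/4)) = 1/(-73658 + 33726879/4) = 1/(33432247/4) = 4/33432247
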